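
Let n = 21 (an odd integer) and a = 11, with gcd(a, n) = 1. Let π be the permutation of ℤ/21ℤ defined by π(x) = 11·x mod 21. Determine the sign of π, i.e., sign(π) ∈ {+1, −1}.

Orbit of 16 under x↦11x: [16, 8, 4, 2, 1, 11]… (length divides ord_21(11)).
Cycle lengths of π_11 on ℤ/21ℤ: [6, 6, 3, 3, 2, 1]; 6 cycles in total.
With 6 cycles on 21 points, sign = (−1)^{21−6} = -1.
The Jacobi symbol (11|21) = -1 (Zolotarev) agrees.

-1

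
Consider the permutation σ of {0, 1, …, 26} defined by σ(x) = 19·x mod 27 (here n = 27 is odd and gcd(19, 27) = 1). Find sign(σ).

+1

Orbit of 19 under x↦19x: [19, 10, 1]… (length divides ord_27(19)).
π_19 has 15 disjoint cycles with lengths [3, 3, 3, 3, 3, 3, 1, 1, 1, 1, 1, 1, 1, 1, 1] on {0,…,26}.
sign(π) = (−1)^{n − #cycles} = (−1)^{27−15} = (−1)^12 = +1.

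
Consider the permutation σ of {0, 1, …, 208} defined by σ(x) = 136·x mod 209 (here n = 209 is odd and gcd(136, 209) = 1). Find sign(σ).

-1

Start at x=179: 179 → 100 → 15 → 159 → 97 → 25 → 56 → … (one orbit).
Cycle lengths of π_136 on ℤ/209ℤ: [90, 90, 18, 5, 5, 1]; 6 cycles in total.
n − c = 209 − 6 = 203; sign = (−1)^203 = -1.
Zolotarev: (136|209) = -1, matching the cycle-count sign.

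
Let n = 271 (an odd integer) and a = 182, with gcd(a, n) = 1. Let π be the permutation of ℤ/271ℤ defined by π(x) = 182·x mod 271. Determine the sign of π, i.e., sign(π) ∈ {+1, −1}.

-1

Start at x=127: 127 → 79 → 15 → 20 → 117 → 156 → 208 → … (one orbit).
π_182 has 2 disjoint cycles with lengths [270, 1] on {0,…,270}.
sign(π) = (−1)^{n − #cycles} = (−1)^{271−2} = (−1)^269 = -1.
Check: (182/271) = -1 by Zolotarev.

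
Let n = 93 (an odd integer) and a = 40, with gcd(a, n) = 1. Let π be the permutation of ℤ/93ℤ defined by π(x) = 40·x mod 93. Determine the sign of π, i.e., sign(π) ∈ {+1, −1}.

+1

Trace 28: π^k(28) = [28, 4, 67, 76, 64, 49, 7] for k=0..6.
The orbit structure of x ↦ 40x mod 93: 9 orbits of sizes [15, 15, 15, 15, 15, 15, 1, 1, 1].
sign(π) = (−1)^{n − #cycles} = (−1)^{93−9} = (−1)^84 = +1.
Zolotarev: (40|93) = +1, matching the cycle-count sign.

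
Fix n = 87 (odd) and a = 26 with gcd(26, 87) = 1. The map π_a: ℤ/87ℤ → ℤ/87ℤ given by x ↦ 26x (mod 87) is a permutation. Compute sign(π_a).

+1

Start at x=67: 67 → 2 → 52 → 47 → 4 → 17 → 7 → … (one orbit).
π_26 has 5 disjoint cycles with lengths [28, 28, 28, 2, 1] on {0,…,86}.
n − c = 87 − 5 = 82; sign = (−1)^82 = +1.
Via Zolotarev, sign(π_{26}) = (26|87) = +1.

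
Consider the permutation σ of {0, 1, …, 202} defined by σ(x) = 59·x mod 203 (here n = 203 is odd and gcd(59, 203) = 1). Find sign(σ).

-1

Start at x=88: 88 → 117 → 1 → 59 → 30 → 146 → 88 (one orbit).
Cycle lengths of π_59 on ℤ/203ℤ: [6, 6, 6, 6, 6, 6, 6, 6, 6, 6, 6, 6, 6, 6, 6, 6, 6, 6, 6, 6, 6, 6, 6, 6, 6, 6, 6, 6, 6, 1, 1, 1, 1, 1, 1, 1, 1, 1, 1, 1, 1, 1, 1, 1, 1, 1, 1, 1, 1, 1, 1, 1, 1, 1, 1, 1, 1, 1]; 58 cycles in total.
sign(π) = (−1)^{n − #cycles} = (−1)^{203−58} = (−1)^145 = -1.
Via Zolotarev, sign(π_{59}) = (59|203) = -1.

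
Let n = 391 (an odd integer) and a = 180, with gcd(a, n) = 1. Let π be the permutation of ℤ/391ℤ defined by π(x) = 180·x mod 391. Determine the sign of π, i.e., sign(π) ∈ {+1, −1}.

+1

Trace 201: π^k(201) = [201, 208, 295, 315, 5, 118, 126] for k=0..6.
The orbit structure of x ↦ 180x mod 391: 5 orbits of sizes [176, 176, 22, 16, 1].
sign(π) = (−1)^{n − #cycles} = (−1)^{391−5} = (−1)^386 = +1.
(180|391)_J = +1 (Zolotarev's lemma cross-check).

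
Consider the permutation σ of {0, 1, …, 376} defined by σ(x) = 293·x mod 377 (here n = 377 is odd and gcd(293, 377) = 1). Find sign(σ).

Start at x=317: 317 → 139 → 11 → 207 → 331 → 94 → 21 → … (one orbit).
7 cycles of lengths [84, 84, 84, 84, 28, 12, 1].
377 − 7 = 370 transpositions; sign(π) = (−1)^370 = +1.
The Jacobi symbol (293|377) = +1 (Zolotarev) agrees.

+1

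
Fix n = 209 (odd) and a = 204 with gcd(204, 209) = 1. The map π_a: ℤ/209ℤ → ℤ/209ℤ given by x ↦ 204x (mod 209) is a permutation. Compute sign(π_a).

Start at x=183: 183 → 130 → 186 → 115 → 52 → 158 → 46 → … (one orbit).
5 cycles of lengths [90, 90, 18, 10, 1].
Σ(ℓ_i−1) = 209−5 = 204; sign = (−1)^204 = +1.
The Jacobi symbol (204|209) = +1 (Zolotarev) agrees.

+1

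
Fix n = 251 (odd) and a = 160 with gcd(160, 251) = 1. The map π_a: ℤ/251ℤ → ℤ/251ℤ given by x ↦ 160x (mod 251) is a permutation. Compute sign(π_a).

-1

Trace 241: π^k(241) = [241, 157, 20, 188, 211, 126, 80] for k=0..6.
The orbit structure of x ↦ 160x mod 251: 6 orbits of sizes [50, 50, 50, 50, 50, 1].
sign(π) = (−1)^{n − #cycles} = (−1)^{251−6} = (−1)^245 = -1.
The Jacobi symbol (160|251) = -1 (Zolotarev) agrees.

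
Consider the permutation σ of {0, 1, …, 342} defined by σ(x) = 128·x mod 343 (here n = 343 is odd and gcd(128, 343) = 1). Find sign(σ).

+1

Start at x=30: 30 → 67 → 1 → 128 → 263 → 50 → 226 → … (one orbit).
Cycle lengths of π_128 on ℤ/343ℤ: [21, 21, 21, 21, 21, 21, 21, 21, 21, 21, 21, 21, 21, 21, 3, 3, 3, 3, 3, 3, 3, 3, 3, 3, 3, 3, 3, 3, 3, 3, 1]; 31 cycles in total.
Σ(ℓ_i−1) = 343−31 = 312; sign = (−1)^312 = +1.
Check: (128/343) = +1 by Zolotarev.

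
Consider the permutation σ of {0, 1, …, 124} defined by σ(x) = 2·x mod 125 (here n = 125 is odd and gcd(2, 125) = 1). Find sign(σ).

Orbit of 99 under x↦2x: [99, 73, 21, 42, 84, 43, 86]… (length divides ord_125(2)).
Decompose π into cycles: lengths [100, 20, 4, 1] (4 cycles, including the fixed point 0).
Σ(ℓ_i−1) = 125−4 = 121; sign = (−1)^121 = -1.

-1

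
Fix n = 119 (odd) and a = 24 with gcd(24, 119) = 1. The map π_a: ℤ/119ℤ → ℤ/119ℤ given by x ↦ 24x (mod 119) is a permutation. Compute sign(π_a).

+1

Start at x=75: 75 → 15 → 3 → 72 → 62 → 60 → 12 → … (one orbit).
Decompose π into cycles: lengths [48, 48, 16, 6, 1] (5 cycles, including the fixed point 0).
sign(π) = (−1)^{n − #cycles} = (−1)^{119−5} = (−1)^114 = +1.
(24|119)_J = +1 (Zolotarev's lemma cross-check).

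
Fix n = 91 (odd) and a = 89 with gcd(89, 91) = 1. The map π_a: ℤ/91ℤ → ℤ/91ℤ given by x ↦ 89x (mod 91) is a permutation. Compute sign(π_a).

Orbit of 89 under x↦89x: [89, 4, 83, 16, 59, 64, 54]… (length divides ord_91(89)).
The orbit structure of x ↦ 89x mod 91: 9 orbits of sizes [12, 12, 12, 12, 12, 12, 12, 6, 1].
n − c = 91 − 9 = 82; sign = (−1)^82 = +1.
Zolotarev: (89|91) = +1, matching the cycle-count sign.

+1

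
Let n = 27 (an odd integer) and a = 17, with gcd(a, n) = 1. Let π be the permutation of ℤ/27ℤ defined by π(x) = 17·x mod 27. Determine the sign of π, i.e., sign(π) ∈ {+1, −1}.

Trace 8: π^k(8) = [8, 1, 17, 19, 26, 10] for k=0..5.
Cycle lengths of π_17 on ℤ/27ℤ: [6, 6, 6, 2, 2, 2, 2, 1]; 8 cycles in total.
27 − 8 = 19 transpositions; sign(π) = (−1)^19 = -1.
(17|27)_J = -1 (Zolotarev's lemma cross-check).

-1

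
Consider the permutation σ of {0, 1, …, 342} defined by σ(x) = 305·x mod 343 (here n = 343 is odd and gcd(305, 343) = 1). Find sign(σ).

+1

Start at x=53: 53 → 44 → 43 → 81 → 9 → 1 → 305 → … (one orbit).
Cycle lengths of π_305 on ℤ/343ℤ: [147, 147, 21, 21, 3, 3, 1]; 7 cycles in total.
Σ(ℓ_i−1) = 343−7 = 336; sign = (−1)^336 = +1.
Check: (305/343) = +1 by Zolotarev.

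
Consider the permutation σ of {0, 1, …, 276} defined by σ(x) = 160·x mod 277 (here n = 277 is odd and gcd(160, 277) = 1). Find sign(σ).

Orbit of 1 under x↦160x: [1, 160, 116]… (length divides ord_277(160)).
Decompose π into cycles: lengths [3, 3, 3, 3, 3, 3, 3, 3, 3, 3, 3, 3, 3, 3, 3, 3, 3, 3, 3, 3, 3, 3, 3, 3, 3, 3, 3, 3, 3, 3, 3, 3, 3, 3, 3, 3, 3, 3, 3, 3, 3, 3, 3, 3, 3, 3, 3, 3, 3, 3, 3, 3, 3, 3, 3, 3, 3, 3, 3, 3, 3, 3, 3, 3, 3, 3, 3, 3, 3, 3, 3, 3, 3, 3, 3, 3, 3, 3, 3, 3, 3, 3, 3, 3, 3, 3, 3, 3, 3, 3, 3, 3, 1] (93 cycles, including the fixed point 0).
With 93 cycles on 277 points, sign = (−1)^{277−93} = +1.
Zolotarev: (160|277) = +1, matching the cycle-count sign.

+1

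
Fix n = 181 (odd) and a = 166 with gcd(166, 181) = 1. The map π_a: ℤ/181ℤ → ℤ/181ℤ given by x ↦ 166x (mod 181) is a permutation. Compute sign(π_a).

+1

Start at x=154: 154 → 43 → 79 → 82 → 37 → 169 → 180 → … (one orbit).
π_166 has 3 disjoint cycles with lengths [90, 90, 1] on {0,…,180}.
With 3 cycles on 181 points, sign = (−1)^{181−3} = +1.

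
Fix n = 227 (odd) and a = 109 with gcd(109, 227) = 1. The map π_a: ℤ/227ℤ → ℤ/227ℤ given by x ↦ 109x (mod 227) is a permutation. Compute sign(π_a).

+1

Orbit of 57 under x↦109x: [57, 84, 76, 112, 177, 225, 9]… (length divides ord_227(109)).
Cycle type of π: 113×2 + 1; total 3 cycles.
n − c = 227 − 3 = 224; sign = (−1)^224 = +1.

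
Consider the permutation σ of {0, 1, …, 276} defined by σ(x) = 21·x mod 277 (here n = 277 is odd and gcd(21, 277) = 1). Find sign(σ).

+1

Trace 258: π^k(258) = [258, 155, 208, 213, 41, 30, 76] for k=0..6.
7 cycles of lengths [46, 46, 46, 46, 46, 46, 1].
sign(π) = (−1)^{n − #cycles} = (−1)^{277−7} = (−1)^270 = +1.
Zolotarev: (21|277) = +1, matching the cycle-count sign.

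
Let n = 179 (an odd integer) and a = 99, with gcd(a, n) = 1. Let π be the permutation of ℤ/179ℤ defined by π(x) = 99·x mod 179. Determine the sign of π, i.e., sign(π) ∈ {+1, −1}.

Start at x=126: 126 → 123 → 5 → 137 → 138 → 58 → 14 → … (one orbit).
Cycle lengths of π_99 on ℤ/179ℤ: [178, 1]; 2 cycles in total.
179 − 2 = 177 transpositions; sign(π) = (−1)^177 = -1.
The Jacobi symbol (99|179) = -1 (Zolotarev) agrees.

-1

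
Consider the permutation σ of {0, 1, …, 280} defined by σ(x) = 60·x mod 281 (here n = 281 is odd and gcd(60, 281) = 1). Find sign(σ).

-1

Trace 221: π^k(221) = [221, 53, 89, 1, 60, 228, 192] for k=0..6.
Cycle lengths of π_60 on ℤ/281ℤ: [8, 8, 8, 8, 8, 8, 8, 8, 8, 8, 8, 8, 8, 8, 8, 8, 8, 8, 8, 8, 8, 8, 8, 8, 8, 8, 8, 8, 8, 8, 8, 8, 8, 8, 8, 1]; 36 cycles in total.
n − c = 281 − 36 = 245; sign = (−1)^245 = -1.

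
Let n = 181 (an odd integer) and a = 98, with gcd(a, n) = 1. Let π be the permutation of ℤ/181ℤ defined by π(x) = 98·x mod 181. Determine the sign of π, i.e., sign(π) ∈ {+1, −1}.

Trace 70: π^k(70) = [70, 163, 46, 164, 144, 175, 136] for k=0..6.
2 cycles of lengths [180, 1].
181 − 2 = 179 transpositions; sign(π) = (−1)^179 = -1.

-1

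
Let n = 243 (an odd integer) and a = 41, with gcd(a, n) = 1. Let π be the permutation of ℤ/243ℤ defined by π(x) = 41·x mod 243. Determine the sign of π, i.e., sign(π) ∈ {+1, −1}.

Start at x=218: 218 → 190 → 14 → 88 → 206 → 184 → 11 → … (one orbit).
The orbit structure of x ↦ 41x mod 243: 6 orbits of sizes [162, 54, 18, 6, 2, 1].
n − c = 243 − 6 = 237; sign = (−1)^237 = -1.

-1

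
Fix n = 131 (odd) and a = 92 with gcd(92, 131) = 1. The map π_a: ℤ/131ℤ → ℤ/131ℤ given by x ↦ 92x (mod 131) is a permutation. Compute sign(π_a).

Orbit of 130 under x↦92x: [130, 39, 51, 107, 19, 45, 79]… (length divides ord_131(92)).
The orbit structure of x ↦ 92x mod 131: 6 orbits of sizes [26, 26, 26, 26, 26, 1].
sign(π) = (−1)^{n − #cycles} = (−1)^{131−6} = (−1)^125 = -1.

-1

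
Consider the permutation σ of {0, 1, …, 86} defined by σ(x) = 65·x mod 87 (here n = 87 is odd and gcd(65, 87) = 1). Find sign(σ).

-1

Start at x=52: 52 → 74 → 25 → 59 → 7 → 20 → 82 → … (one orbit).
Cycle type of π: 14×4 + 7×4 + 2 + 1; total 10 cycles.
87 − 10 = 77 transpositions; sign(π) = (−1)^77 = -1.
Zolotarev: (65|87) = -1, matching the cycle-count sign.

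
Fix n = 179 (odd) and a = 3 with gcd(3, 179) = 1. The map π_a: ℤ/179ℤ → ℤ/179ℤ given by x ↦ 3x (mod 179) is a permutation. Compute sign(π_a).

Trace 82: π^k(82) = [82, 67, 22, 66, 19, 57, 171] for k=0..6.
3 cycles of lengths [89, 89, 1].
With 3 cycles on 179 points, sign = (−1)^{179−3} = +1.
The Jacobi symbol (3|179) = +1 (Zolotarev) agrees.

+1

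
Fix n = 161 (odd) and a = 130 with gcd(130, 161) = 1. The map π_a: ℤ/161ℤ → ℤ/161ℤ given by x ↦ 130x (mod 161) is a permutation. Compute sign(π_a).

Orbit of 36 under x↦130x: [36, 11, 142, 106, 95, 114, 8]… (length divides ord_161(130)).
6 cycles of lengths [66, 66, 22, 3, 3, 1].
With 6 cycles on 161 points, sign = (−1)^{161−6} = -1.

-1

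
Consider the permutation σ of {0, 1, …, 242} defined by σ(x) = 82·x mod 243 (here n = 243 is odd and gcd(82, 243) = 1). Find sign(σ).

+1

Trace 82: π^k(82) = [82, 163, 1] for k=0..2.
Cycle type of π: 3×54 + 1×81; total 135 cycles.
n − c = 243 − 135 = 108; sign = (−1)^108 = +1.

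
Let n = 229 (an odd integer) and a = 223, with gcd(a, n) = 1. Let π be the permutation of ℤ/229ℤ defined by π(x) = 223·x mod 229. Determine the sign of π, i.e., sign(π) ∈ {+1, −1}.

Orbit of 47 under x↦223x: [47, 176, 89, 153, 227, 12, 157]… (length divides ord_229(223)).
The orbit structure of x ↦ 223x mod 229: 2 orbits of sizes [228, 1].
2 cycles on 229: each ℓ→(−1)^(ℓ−1), product (−1)^227 = -1.
Zolotarev: (223|229) = -1, matching the cycle-count sign.

-1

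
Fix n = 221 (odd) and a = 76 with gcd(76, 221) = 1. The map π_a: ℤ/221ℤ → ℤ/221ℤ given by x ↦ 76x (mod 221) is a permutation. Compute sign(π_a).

-1

Trace 15: π^k(15) = [15, 35, 8, 166, 19, 118, 128] for k=0..6.
The orbit structure of x ↦ 76x mod 221: 12 orbits of sizes [24, 24, 24, 24, 24, 24, 24, 24, 12, 8, 8, 1].
12 cycles on 221: each ℓ→(−1)^(ℓ−1), product (−1)^209 = -1.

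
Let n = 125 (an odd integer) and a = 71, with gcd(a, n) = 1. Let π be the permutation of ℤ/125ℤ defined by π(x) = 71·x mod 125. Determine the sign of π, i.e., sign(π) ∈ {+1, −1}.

Orbit of 111 under x↦71x: [111, 6, 51, 121, 91, 86, 106]… (length divides ord_125(71)).
13 cycles of lengths [25, 25, 25, 25, 5, 5, 5, 5, 1, 1, 1, 1, 1].
n − c = 125 − 13 = 112; sign = (−1)^112 = +1.
Check: (71/125) = +1 by Zolotarev.

+1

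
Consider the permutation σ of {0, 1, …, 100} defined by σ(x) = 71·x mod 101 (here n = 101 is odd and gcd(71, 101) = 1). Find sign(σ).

Trace 36: π^k(36) = [36, 31, 80, 24, 88, 87, 16] for k=0..6.
5 cycles of lengths [25, 25, 25, 25, 1].
sign(π) = (−1)^{n − #cycles} = (−1)^{101−5} = (−1)^96 = +1.
Via Zolotarev, sign(π_{71}) = (71|101) = +1.

+1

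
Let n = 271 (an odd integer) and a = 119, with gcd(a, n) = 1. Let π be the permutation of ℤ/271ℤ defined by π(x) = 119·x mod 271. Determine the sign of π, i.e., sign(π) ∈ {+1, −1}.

Start at x=28: 28 → 80 → 35 → 100 → 247 → 125 → 241 → … (one orbit).
Cycle lengths of π_119 on ℤ/271ℤ: [45, 45, 45, 45, 45, 45, 1]; 7 cycles in total.
n − c = 271 − 7 = 264; sign = (−1)^264 = +1.
The Jacobi symbol (119|271) = +1 (Zolotarev) agrees.

+1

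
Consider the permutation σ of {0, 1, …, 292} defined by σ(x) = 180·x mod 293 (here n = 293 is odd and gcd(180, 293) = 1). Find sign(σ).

-1

Start at x=237: 237 → 175 → 149 → 157 → 132 → 27 → 172 → … (one orbit).
Cycle lengths of π_180 on ℤ/293ℤ: [292, 1]; 2 cycles in total.
293 − 2 = 291 transpositions; sign(π) = (−1)^291 = -1.
(180|293)_J = -1 (Zolotarev's lemma cross-check).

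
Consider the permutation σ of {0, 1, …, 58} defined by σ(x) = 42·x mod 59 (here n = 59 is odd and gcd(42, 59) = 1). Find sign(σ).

Start at x=55: 55 → 9 → 24 → 5 → 33 → 29 → 38 → … (one orbit).
The orbit structure of x ↦ 42x mod 59: 2 orbits of sizes [58, 1].
2 cycles on 59: each ℓ→(−1)^(ℓ−1), product (−1)^57 = -1.

-1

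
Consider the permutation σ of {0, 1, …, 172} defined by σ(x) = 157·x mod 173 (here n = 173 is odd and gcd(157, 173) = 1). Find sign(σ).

Trace 135: π^k(135) = [135, 89, 133, 121, 140, 9, 29] for k=0..6.
Cycle type of π: 86×2 + 1; total 3 cycles.
n − c = 173 − 3 = 170; sign = (−1)^170 = +1.
(157|173)_J = +1 (Zolotarev's lemma cross-check).

+1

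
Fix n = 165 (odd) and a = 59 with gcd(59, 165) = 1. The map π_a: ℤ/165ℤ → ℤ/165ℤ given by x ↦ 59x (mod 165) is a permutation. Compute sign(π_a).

-1

Start at x=89: 89 → 136 → 104 → 31 → 14 → 1 → 59 → … (one orbit).
The orbit structure of x ↦ 59x mod 165: 24 orbits of sizes [10, 10, 10, 10, 10, 10, 10, 10, 10, 10, 10, 10, 10, 10, 5, 5, 2, 2, 2, 2, 2, 2, 2, 1].
n − c = 165 − 24 = 141; sign = (−1)^141 = -1.
The Jacobi symbol (59|165) = -1 (Zolotarev) agrees.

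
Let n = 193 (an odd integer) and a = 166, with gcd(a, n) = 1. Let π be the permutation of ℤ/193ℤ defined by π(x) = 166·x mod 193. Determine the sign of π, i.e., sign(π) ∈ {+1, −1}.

+1

Start at x=3: 3 → 112 → 64 → 9 → 143 → 192 → 27 → … (one orbit).
Decompose π into cycles: lengths [16, 16, 16, 16, 16, 16, 16, 16, 16, 16, 16, 16, 1] (13 cycles, including the fixed point 0).
n − c = 193 − 13 = 180; sign = (−1)^180 = +1.
(166|193)_J = +1 (Zolotarev's lemma cross-check).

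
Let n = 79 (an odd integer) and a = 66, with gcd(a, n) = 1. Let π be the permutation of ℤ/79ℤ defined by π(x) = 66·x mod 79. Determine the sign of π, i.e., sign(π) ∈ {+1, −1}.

-1

Orbit of 33 under x↦66x: [33, 45, 47, 21, 43, 73, 78]… (length divides ord_79(66)).
2 cycles of lengths [78, 1].
sign(π) = (−1)^{n − #cycles} = (−1)^{79−2} = (−1)^77 = -1.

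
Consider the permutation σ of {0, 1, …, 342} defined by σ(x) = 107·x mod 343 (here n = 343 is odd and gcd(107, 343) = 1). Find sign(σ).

+1

Start at x=81: 81 → 92 → 240 → 298 → 330 → 324 → 25 → … (one orbit).
Cycle type of π: 147×2 + 21×2 + 3×2 + 1; total 7 cycles.
n − c = 343 − 7 = 336; sign = (−1)^336 = +1.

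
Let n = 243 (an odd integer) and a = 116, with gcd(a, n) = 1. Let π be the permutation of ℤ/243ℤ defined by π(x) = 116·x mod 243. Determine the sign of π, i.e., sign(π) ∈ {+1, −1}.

Start at x=62: 62 → 145 → 53 → 73 → 206 → 82 → 35 → … (one orbit).
Cycle lengths of π_116 on ℤ/243ℤ: [54, 54, 54, 18, 18, 18, 6, 6, 6, 2, 2, 2, 2, 1]; 14 cycles in total.
14 cycles on 243: each ℓ→(−1)^(ℓ−1), product (−1)^229 = -1.
Check: (116/243) = -1 by Zolotarev.

-1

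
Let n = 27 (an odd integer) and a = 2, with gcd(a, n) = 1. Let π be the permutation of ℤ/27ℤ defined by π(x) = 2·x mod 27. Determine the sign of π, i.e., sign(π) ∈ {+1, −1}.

-1

Orbit of 25 under x↦2x: [25, 23, 19, 11, 22, 17, 7]… (length divides ord_27(2)).
π_2 has 4 disjoint cycles with lengths [18, 6, 2, 1] on {0,…,26}.
With 4 cycles on 27 points, sign = (−1)^{27−4} = -1.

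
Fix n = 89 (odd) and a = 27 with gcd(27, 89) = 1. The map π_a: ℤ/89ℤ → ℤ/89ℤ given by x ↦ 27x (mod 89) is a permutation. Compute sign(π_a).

Start at x=86: 86 → 8 → 38 → 47 → 23 → 87 → 35 → … (one orbit).
Cycle type of π: 88 + 1; total 2 cycles.
sign(π) = (−1)^{n − #cycles} = (−1)^{89−2} = (−1)^87 = -1.
Zolotarev: (27|89) = -1, matching the cycle-count sign.

-1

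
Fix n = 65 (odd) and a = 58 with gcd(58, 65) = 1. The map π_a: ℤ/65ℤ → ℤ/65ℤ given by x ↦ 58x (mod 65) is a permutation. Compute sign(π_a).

Start at x=64: 64 → 7 → 16 → 18 → 4 → 37 → 1 → … (one orbit).
7 cycles of lengths [12, 12, 12, 12, 12, 4, 1].
7 cycles on 65: each ℓ→(−1)^(ℓ−1), product (−1)^58 = +1.
Via Zolotarev, sign(π_{58}) = (58|65) = +1.

+1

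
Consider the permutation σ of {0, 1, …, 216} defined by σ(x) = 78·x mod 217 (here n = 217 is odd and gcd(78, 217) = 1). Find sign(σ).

+1

Orbit of 78 under x↦78x: [78, 8, 190, 64, 1]… (length divides ord_217(78)).
Decompose π into cycles: lengths [5, 5, 5, 5, 5, 5, 5, 5, 5, 5, 5, 5, 5, 5, 5, 5, 5, 5, 5, 5, 5, 5, 5, 5, 5, 5, 5, 5, 5, 5, 5, 5, 5, 5, 5, 5, 5, 5, 5, 5, 5, 5, 1, 1, 1, 1, 1, 1, 1] (49 cycles, including the fixed point 0).
sign(π) = (−1)^{n − #cycles} = (−1)^{217−49} = (−1)^168 = +1.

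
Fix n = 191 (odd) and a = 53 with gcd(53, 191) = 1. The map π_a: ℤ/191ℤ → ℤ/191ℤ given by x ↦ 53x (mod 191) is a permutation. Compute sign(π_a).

-1

Start at x=138: 138 → 56 → 103 → 111 → 153 → 87 → 27 → … (one orbit).
π_53 has 2 disjoint cycles with lengths [190, 1] on {0,…,190}.
sign(π) = (−1)^{n − #cycles} = (−1)^{191−2} = (−1)^189 = -1.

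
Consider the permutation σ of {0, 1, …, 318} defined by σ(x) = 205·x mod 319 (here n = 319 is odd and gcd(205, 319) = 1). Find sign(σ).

Orbit of 189 under x↦205x: [189, 146, 263, 4, 182, 306, 206]… (length divides ord_319(205)).
Cycle type of π: 140×2 + 28 + 10 + 1; total 5 cycles.
With 5 cycles on 319 points, sign = (−1)^{319−5} = +1.
The Jacobi symbol (205|319) = +1 (Zolotarev) agrees.

+1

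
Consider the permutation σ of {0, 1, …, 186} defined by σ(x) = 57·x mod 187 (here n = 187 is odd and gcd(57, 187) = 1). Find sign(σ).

Start at x=112: 112 → 26 → 173 → 137 → 142 → 53 → 29 → … (one orbit).
Cycle type of π: 80×2 + 16 + 10 + 1; total 5 cycles.
n − c = 187 − 5 = 182; sign = (−1)^182 = +1.
The Jacobi symbol (57|187) = +1 (Zolotarev) agrees.

+1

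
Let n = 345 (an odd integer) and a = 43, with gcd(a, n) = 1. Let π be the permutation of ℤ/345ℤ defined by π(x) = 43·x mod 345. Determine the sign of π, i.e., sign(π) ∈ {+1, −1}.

Start at x=22: 22 → 256 → 313 → 4 → 172 → 151 → 283 → … (one orbit).
The orbit structure of x ↦ 43x mod 345: 15 orbits of sizes [44, 44, 44, 44, 44, 44, 22, 22, 22, 4, 4, 4, 1, 1, 1].
Σ(ℓ_i−1) = 345−15 = 330; sign = (−1)^330 = +1.
Zolotarev: (43|345) = +1, matching the cycle-count sign.

+1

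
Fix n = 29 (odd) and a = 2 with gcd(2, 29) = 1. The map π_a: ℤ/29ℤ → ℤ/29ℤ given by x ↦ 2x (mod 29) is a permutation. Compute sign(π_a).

Trace 23: π^k(23) = [23, 17, 5, 10, 20, 11, 22] for k=0..6.
Cycle type of π: 28 + 1; total 2 cycles.
sign(π) = (−1)^{n − #cycles} = (−1)^{29−2} = (−1)^27 = -1.
The Jacobi symbol (2|29) = -1 (Zolotarev) agrees.

-1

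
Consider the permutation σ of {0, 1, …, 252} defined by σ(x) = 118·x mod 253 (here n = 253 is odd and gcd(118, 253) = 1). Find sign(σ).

Trace 243: π^k(243) = [243, 85, 163, 6, 202, 54, 47] for k=0..6.
π_118 has 6 disjoint cycles with lengths [110, 110, 11, 11, 10, 1] on {0,…,252}.
n − c = 253 − 6 = 247; sign = (−1)^247 = -1.
Via Zolotarev, sign(π_{118}) = (118|253) = -1.

-1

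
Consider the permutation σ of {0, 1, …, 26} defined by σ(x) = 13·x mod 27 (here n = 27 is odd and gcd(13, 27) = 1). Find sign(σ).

Start at x=10: 10 → 22 → 16 → 19 → 4 → 25 → 1 → … (one orbit).
The orbit structure of x ↦ 13x mod 27: 7 orbits of sizes [9, 9, 3, 3, 1, 1, 1].
sign(π) = (−1)^{n − #cycles} = (−1)^{27−7} = (−1)^20 = +1.

+1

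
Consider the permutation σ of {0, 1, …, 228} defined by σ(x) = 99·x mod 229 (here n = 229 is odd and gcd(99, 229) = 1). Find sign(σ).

Orbit of 174 under x↦99x: [174, 51, 11, 173, 181, 57, 147]… (length divides ord_229(99)).
The orbit structure of x ↦ 99x mod 229: 3 orbits of sizes [114, 114, 1].
Σ(ℓ_i−1) = 229−3 = 226; sign = (−1)^226 = +1.
Check: (99/229) = +1 by Zolotarev.

+1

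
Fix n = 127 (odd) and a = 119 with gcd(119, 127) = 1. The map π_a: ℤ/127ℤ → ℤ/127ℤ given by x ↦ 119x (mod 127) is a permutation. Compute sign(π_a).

Start at x=63: 63 → 4 → 95 → 2 → 111 → 1 → 119 → … (one orbit).
Decompose π into cycles: lengths [14, 14, 14, 14, 14, 14, 14, 14, 14, 1] (10 cycles, including the fixed point 0).
sign(π) = (−1)^{n − #cycles} = (−1)^{127−10} = (−1)^117 = -1.
The Jacobi symbol (119|127) = -1 (Zolotarev) agrees.

-1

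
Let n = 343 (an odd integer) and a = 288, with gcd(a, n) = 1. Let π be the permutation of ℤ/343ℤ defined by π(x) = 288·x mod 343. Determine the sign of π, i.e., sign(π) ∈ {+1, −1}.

Orbit of 71 under x↦288x: [71, 211, 57, 295, 239, 232, 274]… (length divides ord_343(288)).
19 cycles of lengths [49, 49, 49, 49, 49, 49, 7, 7, 7, 7, 7, 7, 1, 1, 1, 1, 1, 1, 1].
n − c = 343 − 19 = 324; sign = (−1)^324 = +1.

+1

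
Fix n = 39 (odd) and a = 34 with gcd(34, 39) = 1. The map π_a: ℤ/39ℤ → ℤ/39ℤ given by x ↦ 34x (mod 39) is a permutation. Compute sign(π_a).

Start at x=1: 1 → 34 → 25 → 31 → 1 (one orbit).
Decompose π into cycles: lengths [4, 4, 4, 4, 4, 4, 4, 4, 4, 1, 1, 1] (12 cycles, including the fixed point 0).
39 − 12 = 27 transpositions; sign(π) = (−1)^27 = -1.
Zolotarev: (34|39) = -1, matching the cycle-count sign.

-1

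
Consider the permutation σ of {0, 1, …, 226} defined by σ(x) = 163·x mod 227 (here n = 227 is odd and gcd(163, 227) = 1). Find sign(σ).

-1

Orbit of 220 under x↦163x: [220, 221, 157, 167, 208, 81, 37]… (length divides ord_227(163)).
Cycle type of π: 226 + 1; total 2 cycles.
2 cycles on 227: each ℓ→(−1)^(ℓ−1), product (−1)^225 = -1.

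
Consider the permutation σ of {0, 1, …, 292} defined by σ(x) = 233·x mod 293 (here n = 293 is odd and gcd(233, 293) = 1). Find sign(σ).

+1

Start at x=140: 140 → 97 → 40 → 237 → 137 → 277 → 81 → … (one orbit).
3 cycles of lengths [146, 146, 1].
sign(π) = (−1)^{n − #cycles} = (−1)^{293−3} = (−1)^290 = +1.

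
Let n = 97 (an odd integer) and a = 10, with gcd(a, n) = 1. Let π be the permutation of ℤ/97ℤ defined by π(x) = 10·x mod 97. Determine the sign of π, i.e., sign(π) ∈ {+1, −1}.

Orbit of 93 under x↦10x: [93, 57, 85, 74, 61, 28, 86]… (length divides ord_97(10)).
Decompose π into cycles: lengths [96, 1] (2 cycles, including the fixed point 0).
sign(π) = (−1)^{n − #cycles} = (−1)^{97−2} = (−1)^95 = -1.
(10|97)_J = -1 (Zolotarev's lemma cross-check).

-1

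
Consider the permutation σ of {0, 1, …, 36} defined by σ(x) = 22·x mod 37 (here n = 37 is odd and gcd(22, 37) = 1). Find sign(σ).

-1

Trace 36: π^k(36) = [36, 15, 34, 8, 28, 24, 10] for k=0..6.
2 cycles of lengths [36, 1].
With 2 cycles on 37 points, sign = (−1)^{37−2} = -1.
Via Zolotarev, sign(π_{22}) = (22|37) = -1.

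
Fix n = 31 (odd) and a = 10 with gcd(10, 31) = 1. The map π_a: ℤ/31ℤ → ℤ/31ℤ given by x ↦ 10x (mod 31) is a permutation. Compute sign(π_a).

Start at x=1: 1 → 10 → 7 → 8 → 18 → 25 → 2 → … (one orbit).
π_10 has 3 disjoint cycles with lengths [15, 15, 1] on {0,…,30}.
3 cycles on 31: each ℓ→(−1)^(ℓ−1), product (−1)^28 = +1.

+1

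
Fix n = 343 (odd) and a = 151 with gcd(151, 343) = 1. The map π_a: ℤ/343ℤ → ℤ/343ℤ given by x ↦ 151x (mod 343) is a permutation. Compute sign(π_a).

Trace 305: π^k(305) = [305, 93, 323, 67, 170, 288, 270] for k=0..6.
Cycle type of π: 147×2 + 21×2 + 3×2 + 1; total 7 cycles.
With 7 cycles on 343 points, sign = (−1)^{343−7} = +1.
The Jacobi symbol (151|343) = +1 (Zolotarev) agrees.

+1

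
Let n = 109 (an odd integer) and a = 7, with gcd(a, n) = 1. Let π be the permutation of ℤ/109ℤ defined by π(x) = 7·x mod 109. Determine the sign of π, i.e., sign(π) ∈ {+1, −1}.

+1

Start at x=78: 78 → 1 → 7 → 49 → 16 → 3 → 21 → … (one orbit).
5 cycles of lengths [27, 27, 27, 27, 1].
109 − 5 = 104 transpositions; sign(π) = (−1)^104 = +1.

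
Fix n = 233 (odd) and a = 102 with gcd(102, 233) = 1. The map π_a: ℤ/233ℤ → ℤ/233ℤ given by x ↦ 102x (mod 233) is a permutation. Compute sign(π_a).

+1

Orbit of 1 under x↦102x: [1, 102, 152, 126, 37, 46, 32]… (length divides ord_233(102)).
Cycle type of π: 29×8 + 1; total 9 cycles.
n − c = 233 − 9 = 224; sign = (−1)^224 = +1.
The Jacobi symbol (102|233) = +1 (Zolotarev) agrees.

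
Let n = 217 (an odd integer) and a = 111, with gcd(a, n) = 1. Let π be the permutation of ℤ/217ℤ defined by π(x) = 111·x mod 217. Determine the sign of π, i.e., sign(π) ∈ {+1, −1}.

-1

Start at x=97: 97 → 134 → 118 → 78 → 195 → 162 → 188 → … (one orbit).
12 cycles of lengths [30, 30, 30, 30, 30, 30, 15, 15, 2, 2, 2, 1].
Σ(ℓ_i−1) = 217−12 = 205; sign = (−1)^205 = -1.
Via Zolotarev, sign(π_{111}) = (111|217) = -1.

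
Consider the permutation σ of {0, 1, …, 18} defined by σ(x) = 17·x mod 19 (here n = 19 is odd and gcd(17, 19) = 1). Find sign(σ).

+1

Trace 1: π^k(1) = [1, 17, 4, 11, 16, 6, 7] for k=0..6.
3 cycles of lengths [9, 9, 1].
With 3 cycles on 19 points, sign = (−1)^{19−3} = +1.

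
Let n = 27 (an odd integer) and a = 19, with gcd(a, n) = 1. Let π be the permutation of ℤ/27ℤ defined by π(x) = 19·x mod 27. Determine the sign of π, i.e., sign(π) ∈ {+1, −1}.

Start at x=10: 10 → 1 → 19 → 10 (one orbit).
Cycle lengths of π_19 on ℤ/27ℤ: [3, 3, 3, 3, 3, 3, 1, 1, 1, 1, 1, 1, 1, 1, 1]; 15 cycles in total.
n − c = 27 − 15 = 12; sign = (−1)^12 = +1.

+1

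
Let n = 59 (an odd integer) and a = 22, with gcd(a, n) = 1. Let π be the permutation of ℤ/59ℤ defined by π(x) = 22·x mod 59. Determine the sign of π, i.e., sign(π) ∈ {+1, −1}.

+1

Start at x=35: 35 → 3 → 7 → 36 → 25 → 19 → 5 → … (one orbit).
Decompose π into cycles: lengths [29, 29, 1] (3 cycles, including the fixed point 0).
With 3 cycles on 59 points, sign = (−1)^{59−3} = +1.
The Jacobi symbol (22|59) = +1 (Zolotarev) agrees.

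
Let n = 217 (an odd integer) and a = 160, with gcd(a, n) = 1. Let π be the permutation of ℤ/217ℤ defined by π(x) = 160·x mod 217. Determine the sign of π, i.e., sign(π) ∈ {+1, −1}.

Orbit of 1 under x↦160x: [1, 160, 211, 125, 36, 118]… (length divides ord_217(160)).
The orbit structure of x ↦ 160x mod 217: 44 orbits of sizes [6, 6, 6, 6, 6, 6, 6, 6, 6, 6, 6, 6, 6, 6, 6, 6, 6, 6, 6, 6, 6, 6, 6, 6, 6, 6, 6, 6, 6, 6, 3, 3, 3, 3, 3, 3, 3, 3, 3, 3, 2, 2, 2, 1].
sign(π) = (−1)^{n − #cycles} = (−1)^{217−44} = (−1)^173 = -1.
Zolotarev: (160|217) = -1, matching the cycle-count sign.

-1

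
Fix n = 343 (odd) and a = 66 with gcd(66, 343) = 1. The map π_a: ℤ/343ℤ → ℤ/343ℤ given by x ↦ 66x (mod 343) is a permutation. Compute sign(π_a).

Start at x=29: 29 → 199 → 100 → 83 → 333 → 26 → 1 → … (one orbit).
Decompose π into cycles: lengths [294, 42, 6, 1] (4 cycles, including the fixed point 0).
sign(π) = (−1)^{n − #cycles} = (−1)^{343−4} = (−1)^339 = -1.
Check: (66/343) = -1 by Zolotarev.

-1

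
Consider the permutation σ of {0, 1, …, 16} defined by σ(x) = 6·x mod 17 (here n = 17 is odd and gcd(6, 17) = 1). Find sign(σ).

-1

Orbit of 9 under x↦6x: [9, 3, 1, 6, 2, 12, 4]… (length divides ord_17(6)).
Cycle type of π: 16 + 1; total 2 cycles.
sign(π) = (−1)^{n − #cycles} = (−1)^{17−2} = (−1)^15 = -1.
(6|17)_J = -1 (Zolotarev's lemma cross-check).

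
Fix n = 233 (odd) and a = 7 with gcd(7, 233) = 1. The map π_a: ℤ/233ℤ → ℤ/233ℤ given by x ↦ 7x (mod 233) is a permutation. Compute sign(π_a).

Trace 14: π^k(14) = [14, 98, 220, 142, 62, 201, 9] for k=0..6.
Decompose π into cycles: lengths [116, 116, 1] (3 cycles, including the fixed point 0).
n − c = 233 − 3 = 230; sign = (−1)^230 = +1.

+1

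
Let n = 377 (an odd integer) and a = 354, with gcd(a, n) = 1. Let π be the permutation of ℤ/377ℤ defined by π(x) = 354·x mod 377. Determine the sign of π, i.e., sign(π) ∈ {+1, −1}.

+1

Start at x=1: 1 → 354 → 152 → 274 → 107 → 178 → 53 → … (one orbit).
Decompose π into cycles: lengths [42, 42, 42, 42, 42, 42, 42, 42, 14, 14, 3, 3, 3, 3, 1] (15 cycles, including the fixed point 0).
Σ(ℓ_i−1) = 377−15 = 362; sign = (−1)^362 = +1.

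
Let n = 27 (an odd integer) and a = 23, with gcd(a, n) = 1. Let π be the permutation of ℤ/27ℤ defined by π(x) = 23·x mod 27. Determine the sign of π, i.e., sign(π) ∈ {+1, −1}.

Start at x=26: 26 → 4 → 11 → 10 → 14 → 25 → 8 → … (one orbit).
Cycle lengths of π_23 on ℤ/27ℤ: [18, 6, 2, 1]; 4 cycles in total.
Σ(ℓ_i−1) = 27−4 = 23; sign = (−1)^23 = -1.
Check: (23/27) = -1 by Zolotarev.

-1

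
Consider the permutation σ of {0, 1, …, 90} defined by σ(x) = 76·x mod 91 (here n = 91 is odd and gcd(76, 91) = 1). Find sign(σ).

Trace 64: π^k(64) = [64, 41, 22, 34, 36, 6, 1] for k=0..6.
Decompose π into cycles: lengths [12, 12, 12, 12, 12, 12, 12, 2, 2, 2, 1] (11 cycles, including the fixed point 0).
sign(π) = (−1)^{n − #cycles} = (−1)^{91−11} = (−1)^80 = +1.
The Jacobi symbol (76|91) = +1 (Zolotarev) agrees.

+1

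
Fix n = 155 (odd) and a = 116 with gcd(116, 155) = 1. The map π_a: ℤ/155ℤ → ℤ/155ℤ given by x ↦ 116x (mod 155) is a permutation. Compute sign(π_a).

Trace 126: π^k(126) = [126, 46, 66, 61, 101, 91, 16] for k=0..6.
The orbit structure of x ↦ 116x mod 155: 20 orbits of sizes [10, 10, 10, 10, 10, 10, 10, 10, 10, 10, 10, 10, 10, 10, 10, 1, 1, 1, 1, 1].
n − c = 155 − 20 = 135; sign = (−1)^135 = -1.
Zolotarev: (116|155) = -1, matching the cycle-count sign.

-1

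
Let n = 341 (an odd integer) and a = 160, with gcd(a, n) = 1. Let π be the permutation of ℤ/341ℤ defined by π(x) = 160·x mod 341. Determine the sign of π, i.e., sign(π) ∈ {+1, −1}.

-1

Orbit of 222 under x↦160x: [222, 56, 94, 36, 304, 218, 98]… (length divides ord_341(160)).
The orbit structure of x ↦ 160x mod 341: 22 orbits of sizes [30, 30, 30, 30, 30, 30, 30, 30, 30, 30, 10, 3, 3, 3, 3, 3, 3, 3, 3, 3, 3, 1].
With 22 cycles on 341 points, sign = (−1)^{341−22} = -1.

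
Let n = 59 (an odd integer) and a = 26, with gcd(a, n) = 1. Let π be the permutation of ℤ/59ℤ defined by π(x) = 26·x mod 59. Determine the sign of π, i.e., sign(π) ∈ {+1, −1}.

Trace 9: π^k(9) = [9, 57, 7, 5, 12, 17, 29] for k=0..6.
π_26 has 3 disjoint cycles with lengths [29, 29, 1] on {0,…,58}.
59 − 3 = 56 transpositions; sign(π) = (−1)^56 = +1.
Check: (26/59) = +1 by Zolotarev.

+1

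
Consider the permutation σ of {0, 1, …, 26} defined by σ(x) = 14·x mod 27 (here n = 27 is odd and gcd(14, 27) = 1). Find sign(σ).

-1

Start at x=19: 19 → 23 → 25 → 26 → 13 → 20 → 10 → … (one orbit).
Cycle lengths of π_14 on ℤ/27ℤ: [18, 6, 2, 1]; 4 cycles in total.
sign(π) = (−1)^{n − #cycles} = (−1)^{27−4} = (−1)^23 = -1.
The Jacobi symbol (14|27) = -1 (Zolotarev) agrees.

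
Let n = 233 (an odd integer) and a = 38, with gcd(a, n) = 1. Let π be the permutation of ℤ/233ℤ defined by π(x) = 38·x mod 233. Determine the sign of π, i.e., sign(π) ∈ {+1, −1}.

+1

Start at x=152: 152 → 184 → 2 → 76 → 92 → 1 → 38 → … (one orbit).
9 cycles of lengths [29, 29, 29, 29, 29, 29, 29, 29, 1].
n − c = 233 − 9 = 224; sign = (−1)^224 = +1.
Check: (38/233) = +1 by Zolotarev.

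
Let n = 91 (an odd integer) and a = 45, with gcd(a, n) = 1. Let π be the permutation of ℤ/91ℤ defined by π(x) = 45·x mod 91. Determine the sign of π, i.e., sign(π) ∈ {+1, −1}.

+1

Start at x=1: 1 → 45 → 23 → 34 → 74 → 54 → 64 → … (one orbit).
Decompose π into cycles: lengths [12, 12, 12, 12, 12, 12, 12, 6, 1] (9 cycles, including the fixed point 0).
9 cycles on 91: each ℓ→(−1)^(ℓ−1), product (−1)^82 = +1.
The Jacobi symbol (45|91) = +1 (Zolotarev) agrees.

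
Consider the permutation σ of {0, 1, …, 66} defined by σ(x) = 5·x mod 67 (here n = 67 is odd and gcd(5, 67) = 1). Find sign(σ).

-1

Trace 40: π^k(40) = [40, 66, 62, 42, 9, 45, 24] for k=0..6.
Decompose π into cycles: lengths [22, 22, 22, 1] (4 cycles, including the fixed point 0).
67 − 4 = 63 transpositions; sign(π) = (−1)^63 = -1.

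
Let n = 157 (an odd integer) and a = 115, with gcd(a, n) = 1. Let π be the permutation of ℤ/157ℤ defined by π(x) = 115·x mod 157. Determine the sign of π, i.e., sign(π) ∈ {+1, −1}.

+1

Start at x=153: 153 → 11 → 9 → 93 → 19 → 144 → 75 → … (one orbit).
Decompose π into cycles: lengths [39, 39, 39, 39, 1] (5 cycles, including the fixed point 0).
5 cycles on 157: each ℓ→(−1)^(ℓ−1), product (−1)^152 = +1.
The Jacobi symbol (115|157) = +1 (Zolotarev) agrees.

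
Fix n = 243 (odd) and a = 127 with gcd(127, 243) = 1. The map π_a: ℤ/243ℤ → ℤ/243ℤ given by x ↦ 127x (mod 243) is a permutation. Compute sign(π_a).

Trace 235: π^k(235) = [235, 199, 1, 127, 91, 136, 19] for k=0..6.
27 cycles of lengths [27, 27, 27, 27, 27, 27, 9, 9, 9, 9, 9, 9, 3, 3, 3, 3, 3, 3, 1, 1, 1, 1, 1, 1, 1, 1, 1].
243 − 27 = 216 transpositions; sign(π) = (−1)^216 = +1.
Zolotarev: (127|243) = +1, matching the cycle-count sign.

+1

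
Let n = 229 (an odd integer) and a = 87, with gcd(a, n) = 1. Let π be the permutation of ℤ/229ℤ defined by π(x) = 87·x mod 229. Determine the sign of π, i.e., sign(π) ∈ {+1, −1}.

Start at x=153: 153 → 29 → 4 → 119 → 48 → 54 → 118 → … (one orbit).
Decompose π into cycles: lengths [228, 1] (2 cycles, including the fixed point 0).
With 2 cycles on 229 points, sign = (−1)^{229−2} = -1.

-1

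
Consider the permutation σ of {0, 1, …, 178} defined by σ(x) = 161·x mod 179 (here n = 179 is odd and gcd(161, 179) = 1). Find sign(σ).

Orbit of 144 under x↦161x: [144, 93, 116, 60, 173, 108, 25]… (length divides ord_179(161)).
Decompose π into cycles: lengths [89, 89, 1] (3 cycles, including the fixed point 0).
Σ(ℓ_i−1) = 179−3 = 176; sign = (−1)^176 = +1.

+1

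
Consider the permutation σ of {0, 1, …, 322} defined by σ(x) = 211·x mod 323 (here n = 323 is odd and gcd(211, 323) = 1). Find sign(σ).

Start at x=111: 111 → 165 → 254 → 299 → 104 → 303 → 302 → … (one orbit).
Cycle lengths of π_211 on ℤ/323ℤ: [144, 144, 18, 16, 1]; 5 cycles in total.
Σ(ℓ_i−1) = 323−5 = 318; sign = (−1)^318 = +1.

+1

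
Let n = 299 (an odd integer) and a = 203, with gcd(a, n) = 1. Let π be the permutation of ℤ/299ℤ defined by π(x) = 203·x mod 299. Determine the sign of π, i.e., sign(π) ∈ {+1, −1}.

+1

Orbit of 281 under x↦203x: [281, 233, 57, 209, 268, 285, 148]… (length divides ord_299(203)).
Decompose π into cycles: lengths [44, 44, 44, 44, 44, 44, 22, 4, 4, 4, 1] (11 cycles, including the fixed point 0).
299 − 11 = 288 transpositions; sign(π) = (−1)^288 = +1.
(203|299)_J = +1 (Zolotarev's lemma cross-check).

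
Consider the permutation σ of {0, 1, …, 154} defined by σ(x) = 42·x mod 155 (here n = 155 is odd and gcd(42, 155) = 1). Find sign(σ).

+1

Orbit of 57 under x↦42x: [57, 69, 108, 41, 17, 94, 73]… (length divides ord_155(42)).
Cycle type of π: 60×2 + 30 + 4 + 1; total 5 cycles.
With 5 cycles on 155 points, sign = (−1)^{155−5} = +1.
The Jacobi symbol (42|155) = +1 (Zolotarev) agrees.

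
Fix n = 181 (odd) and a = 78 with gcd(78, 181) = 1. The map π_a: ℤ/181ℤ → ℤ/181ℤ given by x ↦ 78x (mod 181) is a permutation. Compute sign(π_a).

Trace 144: π^k(144) = [144, 10, 56, 24, 62, 130, 4] for k=0..6.
2 cycles of lengths [180, 1].
Σ(ℓ_i−1) = 181−2 = 179; sign = (−1)^179 = -1.
Check: (78/181) = -1 by Zolotarev.

-1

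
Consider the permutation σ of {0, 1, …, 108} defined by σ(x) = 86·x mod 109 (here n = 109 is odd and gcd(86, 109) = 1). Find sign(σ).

-1

Orbit of 23 under x↦86x: [23, 16, 68, 71, 2, 63, 77]… (length divides ord_109(86)).
π_86 has 4 disjoint cycles with lengths [36, 36, 36, 1] on {0,…,108}.
n − c = 109 − 4 = 105; sign = (−1)^105 = -1.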